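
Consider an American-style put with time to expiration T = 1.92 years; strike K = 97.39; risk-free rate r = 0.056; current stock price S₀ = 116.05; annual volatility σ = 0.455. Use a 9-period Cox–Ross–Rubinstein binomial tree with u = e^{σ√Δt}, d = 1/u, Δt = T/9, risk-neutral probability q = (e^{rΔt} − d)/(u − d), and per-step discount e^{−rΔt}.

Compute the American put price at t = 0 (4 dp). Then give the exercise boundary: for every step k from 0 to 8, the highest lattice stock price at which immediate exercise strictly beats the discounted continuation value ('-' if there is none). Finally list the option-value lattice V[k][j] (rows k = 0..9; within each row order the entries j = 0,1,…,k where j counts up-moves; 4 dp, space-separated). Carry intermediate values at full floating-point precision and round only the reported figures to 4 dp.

Δt=0.21333, u=1.23387, d=0.81046, q=0.47604, disc=e^(-rΔt)=0.98812
k=9 terminal: V=max(K-S,0) → 79.8826 70.7362 56.8113 35.6115 3.3363 0.0000 0.0000 0.0000 0.0000 0.0000
k=8: j=0 S=21.6018 intr=75.7882 cont=74.6316 V=75.7882[EX]; j=1 S=32.8874 intr=64.5026 cont=63.3461 V=64.5026[EX]; j=2 S=50.0689 intr=47.3211 cont=46.1646 V=47.3211[EX]; j=3 S=76.2266 intr=21.1634 cont=20.0069 V=21.1634[EX]; j=4 S=116.0500 intr=0.0000 cont=1.7273 V=1.7273[hold]; j=5 S=176.6786 intr=0.0000 cont=0.0000 V=0.0000[hold]; j=6 S=268.9816 intr=0.0000 cont=0.0000 V=0.0000[hold]; j=7 S=409.5071 intr=0.0000 cont=0.0000 V=0.0000[hold]; j=8 S=623.4478 intr=0.0000 cont=0.0000 V=0.0000[hold]  S*(8)=76.2266
k=7: j=0 S=26.6538 intr=70.7362 cont=69.5796 V=70.7362[EX]; j=1 S=40.5787 intr=56.8113 cont=55.6547 V=56.8113[EX]; j=2 S=61.7785 intr=35.6115 cont=34.4550 V=35.6115[EX]; j=3 S=94.0537 intr=3.3363 cont=11.7697 V=11.7697[hold]; j=4 S=143.1906 intr=0.0000 cont=0.8943 V=0.8943[hold]; j=5 S=217.9984 intr=0.0000 cont=0.0000 V=0.0000[hold]; j=6 S=331.8884 intr=0.0000 cont=0.0000 V=0.0000[hold]; j=7 S=505.2784 intr=0.0000 cont=0.0000 V=0.0000[hold]  S*(7)=61.7785
k=6: j=0 S=32.8874 intr=64.5026 cont=63.3461 V=64.5026[EX]; j=1 S=50.0689 intr=47.3211 cont=46.1646 V=47.3211[EX]; j=2 S=76.2266 intr=21.1634 cont=23.9738 V=23.9738[hold]; j=3 S=116.0500 intr=0.0000 cont=6.5143 V=6.5143[hold]; j=4 S=176.6786 intr=0.0000 cont=0.4630 V=0.4630[hold]; j=5 S=268.9816 intr=0.0000 cont=0.0000 V=0.0000[hold]; j=6 S=409.5071 intr=0.0000 cont=0.0000 V=0.0000[hold]  S*(6)=50.0689
k=5: j=0 S=40.5787 intr=56.8113 cont=55.6547 V=56.8113[EX]; j=1 S=61.7785 intr=35.6115 cont=35.7769 V=35.7769[hold]; j=2 S=94.0537 intr=3.3363 cont=15.4764 V=15.4764[hold]; j=3 S=143.1906 intr=0.0000 cont=3.5905 V=3.5905[hold]; j=4 S=217.9984 intr=0.0000 cont=0.2397 V=0.2397[hold]; j=5 S=331.8884 intr=0.0000 cont=0.0000 V=0.0000[hold]  S*(5)=40.5787
k=4: j=0 S=50.0689 intr=47.3211 cont=46.2424 V=47.3211[EX]; j=1 S=76.2266 intr=21.1634 cont=25.8030 V=25.8030[hold]; j=2 S=116.0500 intr=0.0000 cont=9.7017 V=9.7017[hold]; j=3 S=176.6786 intr=0.0000 cont=1.9717 V=1.9717[hold]; j=4 S=268.9816 intr=0.0000 cont=0.1241 V=0.1241[hold]  S*(4)=50.0689
k=3: j=0 S=61.7785 intr=35.6115 cont=36.6374 V=36.6374[hold]; j=1 S=94.0537 intr=3.3363 cont=17.9227 V=17.9227[hold]; j=2 S=143.1906 intr=0.0000 cont=5.9504 V=5.9504[hold]; j=3 S=217.9984 intr=0.0000 cont=1.0792 V=1.0792[hold]  S*(3)=-
k=2: j=0 S=76.2266 intr=21.1634 cont=27.3992 V=27.3992[hold]; j=1 S=116.0500 intr=0.0000 cont=12.0783 V=12.0783[hold]; j=2 S=176.6786 intr=0.0000 cont=3.5884 V=3.5884[hold]  S*(2)=-
k=1: j=0 S=94.0537 intr=3.3363 cont=19.8671 V=19.8671[hold]; j=1 S=143.1906 intr=0.0000 cont=7.9413 V=7.9413[hold]  S*(1)=-
k=0: j=0 S=116.0500 intr=0.0000 cont=14.0215 V=14.0215[hold]  S*(0)=-

price = 14.0215
boundary = - - - - 50.0689 40.5787 50.0689 61.7785 76.2266
tree:
14.0215
19.8671 7.9413
27.3992 12.0783 3.5884
36.6374 17.9227 5.9504 1.0792
47.3211 25.8030 9.7017 1.9717 0.1241
56.8113 35.7769 15.4764 3.5905 0.2397 0.0000
64.5026 47.3211 23.9738 6.5143 0.4630 0.0000 0.0000
70.7362 56.8113 35.6115 11.7697 0.8943 0.0000 0.0000 0.0000
75.7882 64.5026 47.3211 21.1634 1.7273 0.0000 0.0000 0.0000 0.0000
79.8826 70.7362 56.8113 35.6115 3.3363 0.0000 0.0000 0.0000 0.0000 0.0000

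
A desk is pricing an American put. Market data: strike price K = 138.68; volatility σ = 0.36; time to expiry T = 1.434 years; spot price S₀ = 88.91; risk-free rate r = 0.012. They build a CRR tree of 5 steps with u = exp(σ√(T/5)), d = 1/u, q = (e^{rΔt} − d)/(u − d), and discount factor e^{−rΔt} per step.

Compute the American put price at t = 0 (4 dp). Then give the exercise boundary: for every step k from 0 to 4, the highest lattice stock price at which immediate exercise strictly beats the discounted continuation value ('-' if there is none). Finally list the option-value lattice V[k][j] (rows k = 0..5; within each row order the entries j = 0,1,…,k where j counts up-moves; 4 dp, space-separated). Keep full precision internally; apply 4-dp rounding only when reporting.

Δt=0.28680, u=1.21263, d=0.82465, q=0.46084, disc=e^(-rΔt)=0.99656
k=5 terminal: V=max(K-S,0) → 104.7718 88.8187 65.3602 30.8649 0.0000 0.0000
k=4: j=0 S=41.1182 intr=97.5618 cont=97.0853 V=97.5618[EX]; j=1 S=60.4634 intr=78.2166 cont=77.7402 V=78.2166[EX]; j=2 S=88.9100 intr=49.7700 cont=49.2935 V=49.7700[EX]; j=3 S=130.7401 intr=7.9399 cont=16.5840 V=16.5840[hold]; j=4 S=192.2503 intr=0.0000 cont=0.0000 V=0.0000[hold]  S*(4)=88.9100
k=3: j=0 S=49.8613 intr=88.8187 cont=88.3423 V=88.8187[EX]; j=1 S=73.3198 intr=65.3602 cont=64.8837 V=65.3602[EX]; j=2 S=107.8151 intr=30.8649 cont=34.3583 V=34.3583[hold]; j=3 S=158.5396 intr=0.0000 cont=8.9108 V=8.9108[hold]  S*(3)=73.3198
k=2: j=0 S=60.4634 intr=78.2166 cont=77.7402 V=78.2166[EX]; j=1 S=88.9100 intr=49.7700 cont=50.8979 V=50.8979[hold]; j=2 S=130.7401 intr=7.9399 cont=22.5534 V=22.5534[hold]  S*(2)=60.4634
k=1: j=0 S=73.3198 intr=65.3602 cont=65.4017 V=65.4017[hold]; j=1 S=107.8151 intr=30.8649 cont=37.7057 V=37.7057[hold]  S*(1)=-
k=0: j=0 S=88.9100 intr=49.7700 cont=52.4575 V=52.4575[hold]  S*(0)=-

price = 52.4575
boundary = - - 60.4634 73.3198 88.9100
tree:
52.4575
65.4017 37.7057
78.2166 50.8979 22.5534
88.8187 65.3602 34.3583 8.9108
97.5618 78.2166 49.7700 16.5840 0.0000
104.7718 88.8187 65.3602 30.8649 0.0000 0.0000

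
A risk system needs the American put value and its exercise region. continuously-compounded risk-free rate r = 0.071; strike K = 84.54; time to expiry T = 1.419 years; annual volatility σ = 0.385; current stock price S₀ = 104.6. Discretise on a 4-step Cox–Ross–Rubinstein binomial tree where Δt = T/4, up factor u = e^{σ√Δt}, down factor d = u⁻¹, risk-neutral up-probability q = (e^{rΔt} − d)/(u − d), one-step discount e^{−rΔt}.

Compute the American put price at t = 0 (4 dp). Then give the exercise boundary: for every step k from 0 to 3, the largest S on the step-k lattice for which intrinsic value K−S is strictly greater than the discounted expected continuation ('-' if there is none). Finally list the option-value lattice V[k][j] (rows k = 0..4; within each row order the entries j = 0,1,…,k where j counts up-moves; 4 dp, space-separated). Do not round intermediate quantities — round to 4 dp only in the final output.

price = 6.8948
boundary = - - - 52.5737
tree:
6.8948
11.9438 2.1595
20.0241 4.4121 0.0000
31.9663 9.0141 0.0000 0.0000
42.7396 18.4165 0.0000 0.0000 0.0000

params: Δt=0.35475 u=1.25773 d=0.79508 q=0.49806 e^(-rΔt)=0.97513
t_4 payoffs: 42.7396 18.4165 0.0000 0.0000 0.0000
t_3: node(3,0) S=52.5737 payoff=31.9663 vs cont=29.8636 → 31.9663 [stop]  node(3,1) S=83.1656 payoff=1.3744 vs cont=9.0141 → 9.0141 [wait]  node(3,2) S=131.5587 payoff=0.0000 vs cont=0.0000 → 0.0000 [wait]  node(3,3) S=208.1111 payoff=0.0000 vs cont=0.0000 → 0.0000 [wait]  ⇒ S*(3)=52.5737
t_2: node(2,0) S=66.1235 payoff=18.4165 vs cont=20.0241 → 20.0241 [wait]  node(2,1) S=104.6000 payoff=0.0000 vs cont=4.4121 → 4.4121 [wait]  node(2,2) S=165.4655 payoff=0.0000 vs cont=0.0000 → 0.0000 [wait]  ⇒ S*(2)=-
t_1: node(1,0) S=83.1656 payoff=1.3744 vs cont=11.9438 → 11.9438 [wait]  node(1,1) S=131.5587 payoff=0.0000 vs cont=2.1595 → 2.1595 [wait]  ⇒ S*(1)=-
t_0: node(0,0) S=104.6000 payoff=0.0000 vs cont=6.8948 → 6.8948 [wait]  ⇒ S*(0)=-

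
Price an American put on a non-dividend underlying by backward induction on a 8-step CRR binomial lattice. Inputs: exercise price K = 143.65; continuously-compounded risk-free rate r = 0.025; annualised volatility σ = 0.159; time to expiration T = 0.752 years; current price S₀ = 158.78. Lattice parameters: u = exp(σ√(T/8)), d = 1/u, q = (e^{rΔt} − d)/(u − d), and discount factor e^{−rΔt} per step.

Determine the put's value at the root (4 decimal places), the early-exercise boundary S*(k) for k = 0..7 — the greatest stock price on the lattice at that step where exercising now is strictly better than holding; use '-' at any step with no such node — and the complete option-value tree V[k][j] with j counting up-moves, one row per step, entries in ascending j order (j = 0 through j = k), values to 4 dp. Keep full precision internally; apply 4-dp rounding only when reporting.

Δt=0.09400, u=1.04996, d=0.95242, q=0.51194, disc=e^(-rΔt)=0.99765
k=8 terminal: V=max(K-S,0) → 36.1456 25.1363 12.9995 0.0000 0.0000 0.0000 0.0000 0.0000 0.0000
k=7: j=0 S=112.8749 intr=30.7751 cont=30.4379 V=30.7751[EX]; j=1 S=124.4342 intr=19.2158 cont=18.8786 V=19.2158[EX]; j=2 S=137.1773 intr=6.4727 cont=6.3297 V=6.4727[EX]; j=3 S=151.2254 intr=0.0000 cont=0.0000 V=0.0000[hold]; j=4 S=166.7121 intr=0.0000 cont=0.0000 V=0.0000[hold]; j=5 S=183.7847 intr=0.0000 cont=0.0000 V=0.0000[hold]; j=6 S=202.6058 intr=0.0000 cont=0.0000 V=0.0000[hold]; j=7 S=223.3542 intr=0.0000 cont=0.0000 V=0.0000[hold]  S*(7)=137.1773
k=6: j=0 S=118.5137 intr=25.1363 cont=24.7991 V=25.1363[EX]; j=1 S=130.6505 intr=12.9995 cont=12.6623 V=12.9995[EX]; j=2 S=144.0301 intr=0.0000 cont=3.1517 V=3.1517[hold]; j=3 S=158.7800 intr=0.0000 cont=0.0000 V=0.0000[hold]; j=4 S=175.0404 intr=0.0000 cont=0.0000 V=0.0000[hold]; j=5 S=192.9659 intr=0.0000 cont=0.0000 V=0.0000[hold]; j=6 S=212.7272 intr=0.0000 cont=0.0000 V=0.0000[hold]  S*(6)=130.6505
k=5: j=0 S=124.4342 intr=19.2158 cont=18.8786 V=19.2158[EX]; j=1 S=137.1773 intr=6.4727 cont=7.9394 V=7.9394[hold]; j=2 S=151.2254 intr=0.0000 cont=1.5346 V=1.5346[hold]; j=3 S=166.7121 intr=0.0000 cont=0.0000 V=0.0000[hold]; j=4 S=183.7847 intr=0.0000 cont=0.0000 V=0.0000[hold]; j=5 S=202.6058 intr=0.0000 cont=0.0000 V=0.0000[hold]  S*(5)=124.4342
k=4: j=0 S=130.6505 intr=12.9995 cont=13.4114 V=13.4114[hold]; j=1 S=144.0301 intr=0.0000 cont=4.6496 V=4.6496[hold]; j=2 S=158.7800 intr=0.0000 cont=0.7472 V=0.7472[hold]; j=3 S=175.0404 intr=0.0000 cont=0.0000 V=0.0000[hold]; j=4 S=192.9659 intr=0.0000 cont=0.0000 V=0.0000[hold]  S*(4)=-
k=3: j=0 S=137.1773 intr=6.4727 cont=8.9050 V=8.9050[hold]; j=1 S=151.2254 intr=0.0000 cont=2.6456 V=2.6456[hold]; j=2 S=166.7121 intr=0.0000 cont=0.3638 V=0.3638[hold]; j=3 S=183.7847 intr=0.0000 cont=0.0000 V=0.0000[hold]  S*(3)=-
k=2: j=0 S=144.0301 intr=0.0000 cont=5.6872 V=5.6872[hold]; j=1 S=158.7800 intr=0.0000 cont=1.4740 V=1.4740[hold]; j=2 S=175.0404 intr=0.0000 cont=0.1772 V=0.1772[hold]  S*(2)=-
k=1: j=0 S=151.2254 intr=0.0000 cont=3.5220 V=3.5220[hold]; j=1 S=166.7121 intr=0.0000 cont=0.8082 V=0.8082[hold]  S*(1)=-
k=0: j=0 S=158.7800 intr=0.0000 cont=2.1277 V=2.1277[hold]  S*(0)=-

price = 2.1277
boundary = - - - - - 124.4342 130.6505 137.1773
tree:
2.1277
3.5220 0.8082
5.6872 1.4740 0.1772
8.9050 2.6456 0.3638 0.0000
13.4114 4.6496 0.7472 0.0000 0.0000
19.2158 7.9394 1.5346 0.0000 0.0000 0.0000
25.1363 12.9995 3.1517 0.0000 0.0000 0.0000 0.0000
30.7751 19.2158 6.4727 0.0000 0.0000 0.0000 0.0000 0.0000
36.1456 25.1363 12.9995 0.0000 0.0000 0.0000 0.0000 0.0000 0.0000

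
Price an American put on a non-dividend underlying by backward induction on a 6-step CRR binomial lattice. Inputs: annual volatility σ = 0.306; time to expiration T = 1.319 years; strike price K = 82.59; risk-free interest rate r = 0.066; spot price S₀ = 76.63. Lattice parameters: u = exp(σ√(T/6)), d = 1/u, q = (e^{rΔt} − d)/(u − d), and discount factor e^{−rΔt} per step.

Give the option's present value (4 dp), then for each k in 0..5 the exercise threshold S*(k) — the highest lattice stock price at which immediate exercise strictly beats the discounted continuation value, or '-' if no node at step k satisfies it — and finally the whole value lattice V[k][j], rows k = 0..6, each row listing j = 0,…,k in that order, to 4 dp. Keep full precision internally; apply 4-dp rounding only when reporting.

Δt=0.21983  u=1.15427  d=0.86634  q=0.51495  discount=0.98560
step 6 (expiry): payoffs max(K−S,0) = 50.1901 39.4220 25.0751 5.9600 0.0000 0.0000 0.0000
step 5: (k=5,j=0): S=37.3984, (K−S)⁺=45.1916, hold=44.0020 ⇒ V=45.1916 exercise | (k=5,j=1): S=49.8277, (K−S)⁺=32.7623, hold=31.5726 ⇒ V=32.7623 exercise | (k=5,j=2): S=66.3880, (K−S)⁺=16.2020, hold=15.0124 ⇒ V=16.2020 exercise | (k=5,j=3): S=88.4521, (K−S)⁺=0.0000, hold=2.8492 ⇒ V=2.8492 continue | (k=5,j=4): S=117.8492, (K−S)⁺=0.0000, hold=0.0000 ⇒ V=0.0000 continue | (k=5,j=5): S=157.0164, (K−S)⁺=0.0000, hold=0.0000 ⇒ V=0.0000 continue  boundary S*=66.3880
step 4: (k=4,j=0): S=43.1680, (K−S)⁺=39.4220, hold=38.2324 ⇒ V=39.4220 exercise | (k=4,j=1): S=57.5149, (K−S)⁺=25.0751, hold=23.8855 ⇒ V=25.0751 exercise | (k=4,j=2): S=76.6300, (K−S)⁺=5.9600, hold=9.1916 ⇒ V=9.1916 continue | (k=4,j=3): S=102.0980, (K−S)⁺=0.0000, hold=1.3621 ⇒ V=1.3621 continue | (k=4,j=4): S=136.0304, (K−S)⁺=0.0000, hold=0.0000 ⇒ V=0.0000 continue  boundary S*=57.5149
step 3: (k=3,j=0): S=49.8277, (K−S)⁺=32.7623, hold=31.5726 ⇒ V=32.7623 exercise | (k=3,j=1): S=66.3880, (K−S)⁺=16.2020, hold=16.6525 ⇒ V=16.6525 continue | (k=3,j=2): S=88.4521, (K−S)⁺=0.0000, hold=5.0855 ⇒ V=5.0855 continue | (k=3,j=3): S=117.8492, (K−S)⁺=0.0000, hold=0.6512 ⇒ V=0.6512 continue  boundary S*=49.8277
step 2: (k=2,j=0): S=57.5149, (K−S)⁺=25.0751, hold=24.1141 ⇒ V=25.0751 exercise | (k=2,j=1): S=76.6300, (K−S)⁺=5.9600, hold=10.5420 ⇒ V=10.5420 continue | (k=2,j=2): S=102.0980, (K−S)⁺=0.0000, hold=2.7617 ⇒ V=2.7617 continue  boundary S*=57.5149
step 1: (k=1,j=0): S=66.3880, (K−S)⁺=16.2020, hold=17.3379 ⇒ V=17.3379 continue | (k=1,j=1): S=88.4521, (K−S)⁺=0.0000, hold=6.4414 ⇒ V=6.4414 continue  boundary S*=-
step 0: (k=0,j=0): S=76.6300, (K−S)⁺=5.9600, hold=11.5578 ⇒ V=11.5578 continue  boundary S*=-

price = 11.5578
boundary = - - 57.5149 49.8277 57.5149 66.3880
tree:
11.5578
17.3379 6.4414
25.0751 10.5420 2.7617
32.7623 16.6525 5.0855 0.6512
39.4220 25.0751 9.1916 1.3621 0.0000
45.1916 32.7623 16.2020 2.8492 0.0000 0.0000
50.1901 39.4220 25.0751 5.9600 0.0000 0.0000 0.0000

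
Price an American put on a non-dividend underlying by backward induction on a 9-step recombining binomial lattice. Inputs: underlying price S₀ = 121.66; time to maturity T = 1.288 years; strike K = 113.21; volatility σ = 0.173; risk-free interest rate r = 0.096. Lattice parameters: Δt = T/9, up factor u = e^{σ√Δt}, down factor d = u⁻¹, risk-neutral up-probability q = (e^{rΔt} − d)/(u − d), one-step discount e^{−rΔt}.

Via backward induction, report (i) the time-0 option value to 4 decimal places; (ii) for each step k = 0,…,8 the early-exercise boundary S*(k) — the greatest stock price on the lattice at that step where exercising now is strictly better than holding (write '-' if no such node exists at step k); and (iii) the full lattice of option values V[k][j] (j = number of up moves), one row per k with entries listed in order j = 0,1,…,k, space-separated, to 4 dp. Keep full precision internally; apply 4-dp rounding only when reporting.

Δt=0.14311, u=1.06764, d=0.93665, q=0.58926, disc=e^(-rΔt)=0.98636
k=9 terminal: V=max(K-S,0) → 45.7040 36.2636 25.5031 13.2378 0.0000 0.0000 0.0000 0.0000 0.0000 0.0000
k=8: j=0 S=72.0718 intr=41.1382 cont=39.5935 V=41.1382[EX]; j=1 S=82.1506 intr=31.0594 cont=29.5146 V=31.0594[EX]; j=2 S=93.6390 intr=19.5710 cont=18.0263 V=19.5710[EX]; j=3 S=106.7339 intr=6.4761 cont=5.3632 V=6.4761[EX]; j=4 S=121.6600 intr=0.0000 cont=0.0000 V=0.0000[hold]; j=5 S=138.6735 intr=0.0000 cont=0.0000 V=0.0000[hold]; j=6 S=158.0662 intr=0.0000 cont=0.0000 V=0.0000[hold]; j=7 S=180.1709 intr=0.0000 cont=0.0000 V=0.0000[hold]; j=8 S=205.3668 intr=0.0000 cont=0.0000 V=0.0000[hold]  S*(8)=106.7339
k=7: j=0 S=76.9464 intr=36.2636 cont=34.7189 V=36.2636[EX]; j=1 S=87.7069 intr=25.5031 cont=23.9584 V=25.5031[EX]; j=2 S=99.9722 intr=13.2378 cont=11.6931 V=13.2378[EX]; j=3 S=113.9528 intr=0.0000 cont=2.6237 V=2.6237[hold]; j=4 S=129.8885 intr=0.0000 cont=0.0000 V=0.0000[hold]; j=5 S=148.0527 intr=0.0000 cont=0.0000 V=0.0000[hold]; j=6 S=168.7570 intr=0.0000 cont=0.0000 V=0.0000[hold]; j=7 S=192.3568 intr=0.0000 cont=0.0000 V=0.0000[hold]  S*(7)=99.9722
k=6: j=0 S=82.1506 intr=31.0594 cont=29.5146 V=31.0594[EX]; j=1 S=93.6390 intr=19.5710 cont=18.0263 V=19.5710[EX]; j=2 S=106.7339 intr=6.4761 cont=6.8881 V=6.8881[hold]; j=3 S=121.6600 intr=0.0000 cont=1.0630 V=1.0630[hold]; j=4 S=138.6735 intr=0.0000 cont=0.0000 V=0.0000[hold]; j=5 S=158.0662 intr=0.0000 cont=0.0000 V=0.0000[hold]; j=6 S=180.1709 intr=0.0000 cont=0.0000 V=0.0000[hold]  S*(6)=93.6390
k=5: j=0 S=87.7069 intr=25.5031 cont=23.9584 V=25.5031[EX]; j=1 S=99.9722 intr=13.2378 cont=11.9325 V=13.2378[EX]; j=2 S=113.9528 intr=0.0000 cont=3.4085 V=3.4085[hold]; j=3 S=129.8885 intr=0.0000 cont=0.4307 V=0.4307[hold]; j=4 S=148.0527 intr=0.0000 cont=0.0000 V=0.0000[hold]; j=5 S=168.7570 intr=0.0000 cont=0.0000 V=0.0000[hold]  S*(5)=99.9722
k=4: j=0 S=93.6390 intr=19.5710 cont=18.0263 V=19.5710[EX]; j=1 S=106.7339 intr=6.4761 cont=7.3442 V=7.3442[hold]; j=2 S=121.6600 intr=0.0000 cont=1.6312 V=1.6312[hold]; j=3 S=138.6735 intr=0.0000 cont=0.1745 V=0.1745[hold]; j=4 S=158.0662 intr=0.0000 cont=0.0000 V=0.0000[hold]  S*(4)=93.6390
k=3: j=0 S=99.9722 intr=13.2378 cont=12.1976 V=13.2378[EX]; j=1 S=113.9528 intr=0.0000 cont=3.9235 V=3.9235[hold]; j=2 S=129.8885 intr=0.0000 cont=0.7623 V=0.7623[hold]; j=3 S=148.0527 intr=0.0000 cont=0.0707 V=0.0707[hold]  S*(3)=99.9722
k=2: j=0 S=106.7339 intr=6.4761 cont=7.6436 V=7.6436[hold]; j=1 S=121.6600 intr=0.0000 cont=2.0326 V=2.0326[hold]; j=2 S=138.6735 intr=0.0000 cont=0.3499 V=0.3499[hold]  S*(2)=-
k=1: j=0 S=113.9528 intr=0.0000 cont=4.2781 V=4.2781[hold]; j=1 S=129.8885 intr=0.0000 cont=1.0269 V=1.0269[hold]  S*(1)=-
k=0: j=0 S=121.6600 intr=0.0000 cont=2.3301 V=2.3301[hold]  S*(0)=-

price = 2.3301
boundary = - - - 99.9722 93.6390 99.9722 93.6390 99.9722 106.7339
tree:
2.3301
4.2781 1.0269
7.6436 2.0326 0.3499
13.2378 3.9235 0.7623 0.0707
19.5710 7.3442 1.6312 0.1745 0.0000
25.5031 13.2378 3.4085 0.4307 0.0000 0.0000
31.0594 19.5710 6.8881 1.0630 0.0000 0.0000 0.0000
36.2636 25.5031 13.2378 2.6237 0.0000 0.0000 0.0000 0.0000
41.1382 31.0594 19.5710 6.4761 0.0000 0.0000 0.0000 0.0000 0.0000
45.7040 36.2636 25.5031 13.2378 0.0000 0.0000 0.0000 0.0000 0.0000 0.0000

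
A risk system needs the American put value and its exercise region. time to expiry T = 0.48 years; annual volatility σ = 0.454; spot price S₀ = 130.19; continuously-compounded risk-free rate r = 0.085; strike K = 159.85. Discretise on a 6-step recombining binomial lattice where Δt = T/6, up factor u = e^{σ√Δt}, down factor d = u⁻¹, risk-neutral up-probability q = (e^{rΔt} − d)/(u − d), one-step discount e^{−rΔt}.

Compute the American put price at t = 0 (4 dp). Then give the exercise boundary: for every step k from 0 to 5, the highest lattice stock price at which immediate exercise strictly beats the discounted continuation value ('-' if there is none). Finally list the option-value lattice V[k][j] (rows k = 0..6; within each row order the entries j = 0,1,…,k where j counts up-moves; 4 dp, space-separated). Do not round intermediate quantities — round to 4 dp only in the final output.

price = 33.4113
boundary = - - 100.7028 114.5011 100.7028 114.5011
tree:
33.4113
45.4117 21.6018
59.1472 31.9938 11.2741
71.2827 45.3489 18.7796 3.7553
81.9557 59.1472 30.0853 7.4785 0.0000
91.3426 71.2827 45.3489 14.8934 0.0000 0.0000
99.5983 81.9557 59.1472 29.6600 0.0000 0.0000 0.0000

Δt=0.08000  u=1.13702  d=0.87949  q=0.49444  discount=0.99322
step 6 (expiry): payoffs max(K−S,0) = 99.5983 81.9557 59.1472 29.6600 0.0000 0.0000 0.0000
step 5: (k=5,j=0): S=68.5074, (K−S)⁺=91.3426, hold=90.2593 ⇒ V=91.3426 exercise | (k=5,j=1): S=88.5673, (K−S)⁺=71.2827, hold=70.1994 ⇒ V=71.2827 exercise | (k=5,j=2): S=114.5011, (K−S)⁺=45.3489, hold=44.2656 ⇒ V=45.3489 exercise | (k=5,j=3): S=148.0286, (K−S)⁺=11.8214, hold=14.8934 ⇒ V=14.8934 continue | (k=5,j=4): S=191.3734, (K−S)⁺=0.0000, hold=0.0000 ⇒ V=0.0000 continue | (k=5,j=5): S=247.4102, (K−S)⁺=0.0000, hold=0.0000 ⇒ V=0.0000 continue  boundary S*=114.5011
step 4: (k=4,j=0): S=77.8943, (K−S)⁺=81.9557, hold=80.8724 ⇒ V=81.9557 exercise | (k=4,j=1): S=100.7028, (K−S)⁺=59.1472, hold=58.0639 ⇒ V=59.1472 exercise | (k=4,j=2): S=130.1900, (K−S)⁺=29.6600, hold=30.0853 ⇒ V=30.0853 continue | (k=4,j=3): S=168.3114, (K−S)⁺=0.0000, hold=7.4785 ⇒ V=7.4785 continue | (k=4,j=4): S=217.5954, (K−S)⁺=0.0000, hold=0.0000 ⇒ V=0.0000 continue  boundary S*=100.7028
step 3: (k=3,j=0): S=88.5673, (K−S)⁺=71.2827, hold=70.1994 ⇒ V=71.2827 exercise | (k=3,j=1): S=114.5011, (K−S)⁺=45.3489, hold=44.4745 ⇒ V=45.3489 exercise | (k=3,j=2): S=148.0286, (K−S)⁺=11.8214, hold=18.7796 ⇒ V=18.7796 continue | (k=3,j=3): S=191.3734, (K−S)⁺=0.0000, hold=3.7553 ⇒ V=3.7553 continue  boundary S*=114.5011
step 2: (k=2,j=0): S=100.7028, (K−S)⁺=59.1472, hold=58.0639 ⇒ V=59.1472 exercise | (k=2,j=1): S=130.1900, (K−S)⁺=29.6600, hold=31.9938 ⇒ V=31.9938 continue | (k=2,j=2): S=168.3114, (K−S)⁺=0.0000, hold=11.2741 ⇒ V=11.2741 continue  boundary S*=100.7028
step 1: (k=1,j=0): S=114.5011, (K−S)⁺=45.3489, hold=45.4117 ⇒ V=45.4117 continue | (k=1,j=1): S=148.0286, (K−S)⁺=11.8214, hold=21.6018 ⇒ V=21.6018 continue  boundary S*=-
step 0: (k=0,j=0): S=130.1900, (K−S)⁺=29.6600, hold=33.4113 ⇒ V=33.4113 continue  boundary S*=-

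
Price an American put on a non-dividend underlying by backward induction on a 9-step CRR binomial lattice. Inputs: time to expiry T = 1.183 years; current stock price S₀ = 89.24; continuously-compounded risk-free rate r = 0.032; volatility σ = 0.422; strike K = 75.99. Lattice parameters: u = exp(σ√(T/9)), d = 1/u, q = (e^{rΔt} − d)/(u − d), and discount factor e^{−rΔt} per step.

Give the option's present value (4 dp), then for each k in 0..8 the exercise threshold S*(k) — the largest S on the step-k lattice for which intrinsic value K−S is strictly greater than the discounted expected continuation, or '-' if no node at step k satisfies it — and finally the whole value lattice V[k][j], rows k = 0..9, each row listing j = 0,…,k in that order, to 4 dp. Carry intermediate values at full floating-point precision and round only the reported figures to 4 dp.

params: Δt=0.13144 u=1.16532 d=0.85813 q=0.47555 e^(-rΔt)=0.99580
t_9 payoffs: 53.4711 45.4099 34.4630 19.5974 0.0000 0.0000 0.0000 0.0000 0.0000 0.0000
t_8: node(8,0) S=26.2417 payoff=49.7483 vs cont=49.4293 → 49.7483 [stop]  node(8,1) S=35.6356 payoff=40.3544 vs cont=40.0354 → 40.3544 [stop]  node(8,2) S=48.3923 payoff=27.5977 vs cont=27.2788 → 27.5977 [stop]  node(8,3) S=65.7155 payoff=10.2745 vs cont=10.2348 → 10.2745 [stop]  node(8,4) S=89.2400 payoff=0.0000 vs cont=0.0000 → 0.0000 [wait]  node(8,5) S=121.1857 payoff=0.0000 vs cont=0.0000 → 0.0000 [wait]  node(8,6) S=164.5671 payoff=0.0000 vs cont=0.0000 → 0.0000 [wait]  node(8,7) S=223.4779 payoff=0.0000 vs cont=0.0000 → 0.0000 [wait]  node(8,8) S=303.4774 payoff=0.0000 vs cont=0.0000 → 0.0000 [wait]  ⇒ S*(8)=65.7155
t_7: node(7,0) S=30.5801 payoff=45.4099 vs cont=45.0910 → 45.4099 [stop]  node(7,1) S=41.5270 payoff=34.4630 vs cont=34.1441 → 34.4630 [stop]  node(7,2) S=56.3926 payoff=19.5974 vs cont=19.2785 → 19.5974 [stop]  node(7,3) S=76.5797 payoff=0.0000 vs cont=5.3659 → 5.3659 [wait]  node(7,4) S=103.9933 payoff=0.0000 vs cont=0.0000 → 0.0000 [wait]  node(7,5) S=141.2203 payoff=0.0000 vs cont=0.0000 → 0.0000 [wait]  node(7,6) S=191.7736 payoff=0.0000 vs cont=0.0000 → 0.0000 [wait]  node(7,7) S=260.4237 payoff=0.0000 vs cont=0.0000 → 0.0000 [wait]  ⇒ S*(7)=56.3926
t_6: node(6,0) S=35.6356 payoff=40.3544 vs cont=40.0354 → 40.3544 [stop]  node(6,1) S=48.3923 payoff=27.5977 vs cont=27.2788 → 27.5977 [stop]  node(6,2) S=65.7155 payoff=10.2745 vs cont=12.7758 → 12.7758 [wait]  node(6,3) S=89.2400 payoff=0.0000 vs cont=2.8023 → 2.8023 [wait]  node(6,4) S=121.1857 payoff=0.0000 vs cont=0.0000 → 0.0000 [wait]  node(6,5) S=164.5671 payoff=0.0000 vs cont=0.0000 → 0.0000 [wait]  node(6,6) S=223.4779 payoff=0.0000 vs cont=0.0000 → 0.0000 [wait]  ⇒ S*(6)=48.3923
t_5: node(5,0) S=41.5270 payoff=34.4630 vs cont=34.1441 → 34.4630 [stop]  node(5,1) S=56.3926 payoff=19.5974 vs cont=20.4630 → 20.4630 [wait]  node(5,2) S=76.5797 payoff=0.0000 vs cont=7.9992 → 7.9992 [wait]  node(5,3) S=103.9933 payoff=0.0000 vs cont=1.4635 → 1.4635 [wait]  node(5,4) S=141.2203 payoff=0.0000 vs cont=0.0000 → 0.0000 [wait]  node(5,5) S=191.7736 payoff=0.0000 vs cont=0.0000 → 0.0000 [wait]  ⇒ S*(5)=41.5270
t_4: node(4,0) S=48.3923 payoff=27.5977 vs cont=27.6886 → 27.6886 [wait]  node(4,1) S=65.7155 payoff=10.2745 vs cont=14.4749 → 14.4749 [wait]  node(4,2) S=89.2400 payoff=0.0000 vs cont=4.8707 → 4.8707 [wait]  node(4,3) S=121.1857 payoff=0.0000 vs cont=0.7643 → 0.7643 [wait]  node(4,4) S=164.5671 payoff=0.0000 vs cont=0.0000 → 0.0000 [wait]  ⇒ S*(4)=-
t_3: node(3,0) S=56.3926 payoff=19.5974 vs cont=21.3150 → 21.3150 [wait]  node(3,1) S=76.5797 payoff=0.0000 vs cont=9.8660 → 9.8660 [wait]  node(3,2) S=103.9933 payoff=0.0000 vs cont=2.9057 → 2.9057 [wait]  node(3,3) S=141.2203 payoff=0.0000 vs cont=0.3992 → 0.3992 [wait]  ⇒ S*(3)=-
t_2: node(2,0) S=65.7155 payoff=10.2745 vs cont=15.8039 → 15.8039 [wait]  node(2,1) S=89.2400 payoff=0.0000 vs cont=6.5285 → 6.5285 [wait]  node(2,2) S=121.1857 payoff=0.0000 vs cont=1.7065 → 1.7065 [wait]  ⇒ S*(2)=-
t_1: node(1,0) S=76.5797 payoff=0.0000 vs cont=11.3452 → 11.3452 [wait]  node(1,1) S=103.9933 payoff=0.0000 vs cont=4.2177 → 4.2177 [wait]  ⇒ S*(1)=-
t_0: node(0,0) S=89.2400 payoff=0.0000 vs cont=7.9223 → 7.9223 [wait]  ⇒ S*(0)=-

price = 7.9223
boundary = - - - - - 41.5270 48.3923 56.3926 65.7155
tree:
7.9223
11.3452 4.2177
15.8039 6.5285 1.7065
21.3150 9.8660 2.9057 0.3992
27.6886 14.4749 4.8707 0.7643 0.0000
34.4630 20.4630 7.9992 1.4635 0.0000 0.0000
40.3544 27.5977 12.7758 2.8023 0.0000 0.0000 0.0000
45.4099 34.4630 19.5974 5.3659 0.0000 0.0000 0.0000 0.0000
49.7483 40.3544 27.5977 10.2745 0.0000 0.0000 0.0000 0.0000 0.0000
53.4711 45.4099 34.4630 19.5974 0.0000 0.0000 0.0000 0.0000 0.0000 0.0000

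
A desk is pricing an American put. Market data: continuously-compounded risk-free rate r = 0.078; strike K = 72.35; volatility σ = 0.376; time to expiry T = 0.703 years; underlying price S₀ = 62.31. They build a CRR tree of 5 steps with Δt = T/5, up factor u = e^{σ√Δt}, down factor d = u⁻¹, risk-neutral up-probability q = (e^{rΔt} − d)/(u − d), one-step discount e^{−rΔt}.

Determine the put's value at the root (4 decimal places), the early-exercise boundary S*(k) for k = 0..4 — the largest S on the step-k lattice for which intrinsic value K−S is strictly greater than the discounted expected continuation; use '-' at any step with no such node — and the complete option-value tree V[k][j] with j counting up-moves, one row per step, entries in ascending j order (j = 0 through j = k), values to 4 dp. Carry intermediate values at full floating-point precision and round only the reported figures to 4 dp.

price = 12.3929
boundary = - 54.1162 47.0000 54.1162 62.3100
tree:
12.3929
18.2338 6.9111
25.3500 11.4783 2.5639
31.5305 18.2338 5.0757 0.1459
36.8983 25.3500 10.0400 0.2972 0.0000
41.5602 31.5305 18.2338 0.6056 0.0000 0.0000

Δt=0.14060, u=1.15141, d=0.86850, q=0.50379, disc=e^(-rΔt)=0.98909
k=5 terminal: V=max(K-S,0) → 41.5602 31.5305 18.2338 0.6056 0.0000 0.0000
k=4: j=0 S=35.4517 intr=36.8983 cont=36.1092 V=36.8983[EX]; j=1 S=47.0000 intr=25.3500 cont=24.5609 V=25.3500[EX]; j=2 S=62.3100 intr=10.0400 cont=9.2509 V=10.0400[EX]; j=3 S=82.6072 intr=0.0000 cont=0.2972 V=0.2972[hold]; j=4 S=109.5161 intr=0.0000 cont=0.0000 V=0.0000[hold]  S*(4)=62.3100
k=3: j=0 S=40.8195 intr=31.5305 cont=30.7414 V=31.5305[EX]; j=1 S=54.1162 intr=18.2338 cont=17.4446 V=18.2338[EX]; j=2 S=71.7444 intr=0.6056 cont=5.0757 V=5.0757[hold]; j=3 S=95.1148 intr=0.0000 cont=0.1459 V=0.1459[hold]  S*(3)=54.1162
k=2: j=0 S=47.0000 intr=25.3500 cont=24.5609 V=25.3500[EX]; j=1 S=62.3100 intr=10.0400 cont=11.4783 V=11.4783[hold]; j=2 S=82.6072 intr=0.0000 cont=2.5639 V=2.5639[hold]  S*(2)=47.0000
k=1: j=0 S=54.1162 intr=18.2338 cont=18.1613 V=18.2338[EX]; j=1 S=71.7444 intr=0.6056 cont=6.9111 V=6.9111[hold]  S*(1)=54.1162
k=0: j=0 S=62.3100 intr=10.0400 cont=12.3929 V=12.3929[hold]  S*(0)=-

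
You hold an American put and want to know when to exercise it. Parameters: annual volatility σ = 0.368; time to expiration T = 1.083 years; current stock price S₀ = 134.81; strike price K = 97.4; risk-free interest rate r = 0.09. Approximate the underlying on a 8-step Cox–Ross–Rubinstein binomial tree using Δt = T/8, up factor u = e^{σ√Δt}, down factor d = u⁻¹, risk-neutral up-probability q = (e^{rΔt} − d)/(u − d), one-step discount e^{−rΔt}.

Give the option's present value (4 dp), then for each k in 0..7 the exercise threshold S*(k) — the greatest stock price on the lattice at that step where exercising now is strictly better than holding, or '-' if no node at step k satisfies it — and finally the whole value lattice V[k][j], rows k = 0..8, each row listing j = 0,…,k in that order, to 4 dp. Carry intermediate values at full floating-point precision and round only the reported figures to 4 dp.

price = 2.9323
boundary = - - - - - 68.5024 78.4349 68.5024
tree:
2.9323
4.9195 1.1035
8.0615 2.0348 0.2400
12.8331 3.6946 0.4972 0.0000
19.7029 6.5754 1.0300 0.0000 0.0000
28.8976 11.3881 2.1337 0.0000 0.0000 0.0000
37.5723 18.9651 4.4198 0.0000 0.0000 0.0000 0.0000
45.1484 28.8976 9.1555 0.0000 0.0000 0.0000 0.0000 0.0000
51.7652 37.5723 18.9651 0.0000 0.0000 0.0000 0.0000 0.0000 0.0000

Δt=0.13537, u=1.14499, d=0.87337, q=0.51133, disc=e^(-rΔt)=0.98789
k=8 terminal: V=max(K-S,0) → 51.7652 37.5723 18.9651 0.0000 0.0000 0.0000 0.0000 0.0000 0.0000
k=7: j=0 S=52.2516 intr=45.1484 cont=43.9689 V=45.1484[EX]; j=1 S=68.5024 intr=28.8976 cont=27.7181 V=28.8976[EX]; j=2 S=89.8074 intr=7.5926 cont=9.1555 V=9.1555[hold]; j=3 S=117.7386 intr=0.0000 cont=0.0000 V=0.0000[hold]; j=4 S=154.3567 intr=0.0000 cont=0.0000 V=0.0000[hold]; j=5 S=202.3634 intr=0.0000 cont=0.0000 V=0.0000[hold]; j=6 S=265.3007 intr=0.0000 cont=0.0000 V=0.0000[hold]; j=7 S=347.8123 intr=0.0000 cont=0.0000 V=0.0000[hold]  S*(7)=68.5024
k=6: j=0 S=59.8277 intr=37.5723 cont=36.3928 V=37.5723[EX]; j=1 S=78.4349 intr=18.9651 cont=18.5751 V=18.9651[EX]; j=2 S=102.8290 intr=0.0000 cont=4.4198 V=4.4198[hold]; j=3 S=134.8100 intr=0.0000 cont=0.0000 V=0.0000[hold]; j=4 S=176.7375 intr=0.0000 cont=0.0000 V=0.0000[hold]; j=5 S=231.7049 intr=0.0000 cont=0.0000 V=0.0000[hold]; j=6 S=303.7677 intr=0.0000 cont=0.0000 V=0.0000[hold]  S*(6)=78.4349
k=5: j=0 S=68.5024 intr=28.8976 cont=27.7181 V=28.8976[EX]; j=1 S=89.8074 intr=7.5926 cont=11.3881 V=11.3881[hold]; j=2 S=117.7386 intr=0.0000 cont=2.1337 V=2.1337[hold]; j=3 S=154.3567 intr=0.0000 cont=0.0000 V=0.0000[hold]; j=4 S=202.3634 intr=0.0000 cont=0.0000 V=0.0000[hold]; j=5 S=265.3007 intr=0.0000 cont=0.0000 V=0.0000[hold]  S*(5)=68.5024
k=4: j=0 S=78.4349 intr=18.9651 cont=19.7029 V=19.7029[hold]; j=1 S=102.8290 intr=0.0000 cont=6.5754 V=6.5754[hold]; j=2 S=134.8100 intr=0.0000 cont=1.0300 V=1.0300[hold]; j=3 S=176.7375 intr=0.0000 cont=0.0000 V=0.0000[hold]; j=4 S=231.7049 intr=0.0000 cont=0.0000 V=0.0000[hold]  S*(4)=-
k=3: j=0 S=89.8074 intr=7.5926 cont=12.8331 V=12.8331[hold]; j=1 S=117.7386 intr=0.0000 cont=3.6946 V=3.6946[hold]; j=2 S=154.3567 intr=0.0000 cont=0.4972 V=0.4972[hold]; j=3 S=202.3634 intr=0.0000 cont=0.0000 V=0.0000[hold]  S*(3)=-
k=2: j=0 S=102.8290 intr=0.0000 cont=8.0615 V=8.0615[hold]; j=1 S=134.8100 intr=0.0000 cont=2.0348 V=2.0348[hold]; j=2 S=176.7375 intr=0.0000 cont=0.2400 V=0.2400[hold]  S*(2)=-
k=1: j=0 S=117.7386 intr=0.0000 cont=4.9195 V=4.9195[hold]; j=1 S=154.3567 intr=0.0000 cont=1.1035 V=1.1035[hold]  S*(1)=-
k=0: j=0 S=134.8100 intr=0.0000 cont=2.9323 V=2.9323[hold]  S*(0)=-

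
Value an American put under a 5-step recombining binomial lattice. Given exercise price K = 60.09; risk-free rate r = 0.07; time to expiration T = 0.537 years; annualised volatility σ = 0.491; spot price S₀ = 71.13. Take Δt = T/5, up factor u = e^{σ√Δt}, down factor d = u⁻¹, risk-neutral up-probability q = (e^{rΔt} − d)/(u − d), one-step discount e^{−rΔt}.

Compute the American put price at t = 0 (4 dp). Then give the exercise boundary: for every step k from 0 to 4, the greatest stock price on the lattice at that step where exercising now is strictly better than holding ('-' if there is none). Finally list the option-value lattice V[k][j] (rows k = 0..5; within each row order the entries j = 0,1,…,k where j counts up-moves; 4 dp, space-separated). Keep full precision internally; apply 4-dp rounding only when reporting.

params: Δt=0.10740 u=1.17458 d=0.85137 q=0.48321 e^(-rΔt)=0.99251
t_5 payoffs: 28.2744 16.1960 0.0000 0.0000 0.0000 0.0000
t_4: node(4,0) S=37.3700 payoff=22.7200 vs cont=22.2699 → 22.7200 [stop]  node(4,1) S=51.5570 payoff=8.5330 vs cont=8.3073 → 8.5330 [stop]  node(4,2) S=71.1300 payoff=0.0000 vs cont=0.0000 → 0.0000 [wait]  node(4,3) S=98.1336 payoff=0.0000 vs cont=0.0000 → 0.0000 [wait]  node(4,4) S=135.3887 payoff=0.0000 vs cont=0.0000 → 0.0000 [wait]  ⇒ S*(4)=51.5570
t_3: node(3,0) S=43.8940 payoff=16.1960 vs cont=15.7459 → 16.1960 [stop]  node(3,1) S=60.5578 payoff=0.0000 vs cont=4.3767 → 4.3767 [wait]  node(3,2) S=83.5478 payoff=0.0000 vs cont=0.0000 → 0.0000 [wait]  node(3,3) S=115.2657 payoff=0.0000 vs cont=0.0000 → 0.0000 [wait]  ⇒ S*(3)=43.8940
t_2: node(2,0) S=51.5570 payoff=8.5330 vs cont=10.4063 → 10.4063 [wait]  node(2,1) S=71.1300 payoff=0.0000 vs cont=2.2449 → 2.2449 [wait]  node(2,2) S=98.1336 payoff=0.0000 vs cont=0.0000 → 0.0000 [wait]  ⇒ S*(2)=-
t_1: node(1,0) S=60.5578 payoff=0.0000 vs cont=6.4143 → 6.4143 [wait]  node(1,1) S=83.5478 payoff=0.0000 vs cont=1.1515 → 1.1515 [wait]  ⇒ S*(1)=-
t_0: node(0,0) S=71.1300 payoff=0.0000 vs cont=3.8423 → 3.8423 [wait]  ⇒ S*(0)=-

price = 3.8423
boundary = - - - 43.8940 51.5570
tree:
3.8423
6.4143 1.1515
10.4063 2.2449 0.0000
16.1960 4.3767 0.0000 0.0000
22.7200 8.5330 0.0000 0.0000 0.0000
28.2744 16.1960 0.0000 0.0000 0.0000 0.0000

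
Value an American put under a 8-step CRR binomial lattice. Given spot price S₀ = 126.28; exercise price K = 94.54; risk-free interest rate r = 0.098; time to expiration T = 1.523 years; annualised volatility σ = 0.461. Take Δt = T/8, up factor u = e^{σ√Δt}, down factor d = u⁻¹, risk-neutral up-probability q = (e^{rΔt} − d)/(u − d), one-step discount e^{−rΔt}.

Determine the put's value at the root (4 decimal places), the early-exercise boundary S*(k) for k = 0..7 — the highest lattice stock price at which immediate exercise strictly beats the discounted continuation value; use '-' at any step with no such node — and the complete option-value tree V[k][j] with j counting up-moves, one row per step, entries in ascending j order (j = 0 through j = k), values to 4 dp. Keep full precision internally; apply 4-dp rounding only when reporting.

price = 8.1296
boundary = - - - - 56.4823 46.1910 56.4823 69.0666
tree:
8.1296
12.4898 4.0142
18.6976 6.6653 1.4768
27.1527 10.8285 2.6943 0.2976
38.0577 17.1189 4.8571 0.6021 0.0000
48.3490 26.1304 8.6255 1.2181 0.0000 0.0000
56.7652 38.0577 15.0206 2.4643 0.0000 0.0000 0.0000
63.6480 48.3490 25.4734 4.9853 0.0000 0.0000 0.0000 0.0000
69.2767 56.7652 38.0577 10.0853 0.0000 0.0000 0.0000 0.0000 0.0000

params: Δt=0.19037 u=1.22280 d=0.81780 q=0.49638 e^(-rΔt)=0.98152
t_8 payoffs: 69.2767 56.7652 38.0577 10.0853 0.0000 0.0000 0.0000 0.0000 0.0000
t_7: node(7,0) S=30.8920 payoff=63.6480 vs cont=61.9005 → 63.6480 [stop]  node(7,1) S=46.1910 payoff=48.3490 vs cont=46.6016 → 48.3490 [stop]  node(7,2) S=69.0666 payoff=25.4734 vs cont=23.7259 → 25.4734 [stop]  node(7,3) S=103.2712 payoff=0.0000 vs cont=4.9853 → 4.9853 [wait]  node(7,4) S=154.4152 payoff=0.0000 vs cont=0.0000 → 0.0000 [wait]  node(7,5) S=230.8878 payoff=0.0000 vs cont=0.0000 → 0.0000 [wait]  node(7,6) S=345.2328 payoff=0.0000 vs cont=0.0000 → 0.0000 [wait]  node(7,7) S=516.2059 payoff=0.0000 vs cont=0.0000 → 0.0000 [wait]  ⇒ S*(7)=69.0666
t_6: node(6,0) S=37.7748 payoff=56.7652 vs cont=55.0178 → 56.7652 [stop]  node(6,1) S=56.4823 payoff=38.0577 vs cont=36.3102 → 38.0577 [stop]  node(6,2) S=84.4547 payoff=10.0853 vs cont=15.0206 → 15.0206 [wait]  node(6,3) S=126.2800 payoff=0.0000 vs cont=2.4643 → 2.4643 [wait]  node(6,4) S=188.8189 payoff=0.0000 vs cont=0.0000 → 0.0000 [wait]  node(6,5) S=282.3297 payoff=0.0000 vs cont=0.0000 → 0.0000 [wait]  node(6,6) S=422.1507 payoff=0.0000 vs cont=0.0000 → 0.0000 [wait]  ⇒ S*(6)=56.4823
t_5: node(5,0) S=46.1910 payoff=48.3490 vs cont=46.6016 → 48.3490 [stop]  node(5,1) S=69.0666 payoff=25.4734 vs cont=26.1304 → 26.1304 [wait]  node(5,2) S=103.2712 payoff=0.0000 vs cont=8.6255 → 8.6255 [wait]  node(5,3) S=154.4152 payoff=0.0000 vs cont=1.2181 → 1.2181 [wait]  node(5,4) S=230.8878 payoff=0.0000 vs cont=0.0000 → 0.0000 [wait]  node(5,5) S=345.2328 payoff=0.0000 vs cont=0.0000 → 0.0000 [wait]  ⇒ S*(5)=46.1910
t_4: node(4,0) S=56.4823 payoff=38.0577 vs cont=36.6303 → 38.0577 [stop]  node(4,1) S=84.4547 payoff=10.0853 vs cont=17.1189 → 17.1189 [wait]  node(4,2) S=126.2800 payoff=0.0000 vs cont=4.8571 → 4.8571 [wait]  node(4,3) S=188.8189 payoff=0.0000 vs cont=0.6021 → 0.6021 [wait]  node(4,4) S=282.3297 payoff=0.0000 vs cont=0.0000 → 0.0000 [wait]  ⇒ S*(4)=56.4823
t_3: node(3,0) S=69.0666 payoff=25.4734 vs cont=27.1527 → 27.1527 [wait]  node(3,1) S=103.2712 payoff=0.0000 vs cont=10.8285 → 10.8285 [wait]  node(3,2) S=154.4152 payoff=0.0000 vs cont=2.6943 → 2.6943 [wait]  node(3,3) S=230.8878 payoff=0.0000 vs cont=0.2976 → 0.2976 [wait]  ⇒ S*(3)=-
t_2: node(2,0) S=84.4547 payoff=10.0853 vs cont=18.6976 → 18.6976 [wait]  node(2,1) S=126.2800 payoff=0.0000 vs cont=6.6653 → 6.6653 [wait]  node(2,2) S=188.8189 payoff=0.0000 vs cont=1.4768 → 1.4768 [wait]  ⇒ S*(2)=-
t_1: node(1,0) S=103.2712 payoff=0.0000 vs cont=12.4898 → 12.4898 [wait]  node(1,1) S=154.4152 payoff=0.0000 vs cont=4.0142 → 4.0142 [wait]  ⇒ S*(1)=-
t_0: node(0,0) S=126.2800 payoff=0.0000 vs cont=8.1296 → 8.1296 [wait]  ⇒ S*(0)=-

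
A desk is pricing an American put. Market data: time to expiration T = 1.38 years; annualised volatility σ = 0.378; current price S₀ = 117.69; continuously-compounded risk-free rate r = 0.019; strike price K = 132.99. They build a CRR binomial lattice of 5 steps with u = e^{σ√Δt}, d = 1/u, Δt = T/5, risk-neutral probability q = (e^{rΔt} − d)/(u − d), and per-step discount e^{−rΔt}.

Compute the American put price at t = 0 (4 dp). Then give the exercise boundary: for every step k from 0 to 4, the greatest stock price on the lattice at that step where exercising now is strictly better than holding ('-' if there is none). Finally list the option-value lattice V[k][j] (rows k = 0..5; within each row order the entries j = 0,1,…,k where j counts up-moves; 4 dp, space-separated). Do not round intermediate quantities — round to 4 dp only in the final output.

Δt=0.27600  u=1.21968  d=0.81989  q=0.46367  discount=0.99477
step 5 (expiry): payoffs max(K−S,0) = 89.3869 68.1256 36.4971 0.0000 0.0000 0.0000
step 4: (k=4,j=0): S=53.1817, (K−S)⁺=79.8083, hold=79.1127 ⇒ V=79.8083 exercise | (k=4,j=1): S=79.1135, (K−S)⁺=53.8765, hold=53.1809 ⇒ V=53.8765 exercise | (k=4,j=2): S=117.6900, (K−S)⁺=15.3000, hold=19.4722 ⇒ V=19.4722 continue | (k=4,j=3): S=175.0767, (K−S)⁺=0.0000, hold=0.0000 ⇒ V=0.0000 continue | (k=4,j=4): S=260.4456, (K−S)⁺=0.0000, hold=0.0000 ⇒ V=0.0000 continue  boundary S*=79.1135
step 3: (k=3,j=0): S=64.8644, (K−S)⁺=68.1256, hold=67.4300 ⇒ V=68.1256 exercise | (k=3,j=1): S=96.4929, (K−S)⁺=36.4971, hold=37.7260 ⇒ V=37.7260 continue | (k=3,j=2): S=143.5436, (K−S)⁺=0.0000, hold=10.3890 ⇒ V=10.3890 continue | (k=3,j=3): S=213.5367, (K−S)⁺=0.0000, hold=0.0000 ⇒ V=0.0000 continue  boundary S*=64.8644
step 2: (k=2,j=0): S=79.1135, (K−S)⁺=53.8765, hold=53.7477 ⇒ V=53.8765 exercise | (k=2,j=1): S=117.6900, (K−S)⁺=15.3000, hold=24.9196 ⇒ V=24.9196 continue | (k=2,j=2): S=175.0767, (K−S)⁺=0.0000, hold=5.5428 ⇒ V=5.5428 continue  boundary S*=79.1135
step 1: (k=1,j=0): S=96.4929, (K−S)⁺=36.4971, hold=40.2385 ⇒ V=40.2385 continue | (k=1,j=1): S=143.5436, (K−S)⁺=0.0000, hold=15.8519 ⇒ V=15.8519 continue  boundary S*=-
step 0: (k=0,j=0): S=117.6900, (K−S)⁺=15.3000, hold=28.7799 ⇒ V=28.7799 continue  boundary S*=-

price = 28.7799
boundary = - - 79.1135 64.8644 79.1135
tree:
28.7799
40.2385 15.8519
53.8765 24.9196 5.5428
68.1256 37.7260 10.3890 0.0000
79.8083 53.8765 19.4722 0.0000 0.0000
89.3869 68.1256 36.4971 0.0000 0.0000 0.0000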